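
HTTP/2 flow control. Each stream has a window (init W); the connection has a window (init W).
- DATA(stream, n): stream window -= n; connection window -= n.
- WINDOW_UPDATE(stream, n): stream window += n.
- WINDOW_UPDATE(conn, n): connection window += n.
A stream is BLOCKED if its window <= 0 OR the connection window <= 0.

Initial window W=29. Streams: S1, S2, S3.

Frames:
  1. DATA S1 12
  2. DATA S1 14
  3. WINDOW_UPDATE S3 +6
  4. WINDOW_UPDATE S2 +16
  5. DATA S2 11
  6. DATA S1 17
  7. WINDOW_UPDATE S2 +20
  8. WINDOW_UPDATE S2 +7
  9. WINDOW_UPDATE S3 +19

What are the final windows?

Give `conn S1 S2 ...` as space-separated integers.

Op 1: conn=17 S1=17 S2=29 S3=29 blocked=[]
Op 2: conn=3 S1=3 S2=29 S3=29 blocked=[]
Op 3: conn=3 S1=3 S2=29 S3=35 blocked=[]
Op 4: conn=3 S1=3 S2=45 S3=35 blocked=[]
Op 5: conn=-8 S1=3 S2=34 S3=35 blocked=[1, 2, 3]
Op 6: conn=-25 S1=-14 S2=34 S3=35 blocked=[1, 2, 3]
Op 7: conn=-25 S1=-14 S2=54 S3=35 blocked=[1, 2, 3]
Op 8: conn=-25 S1=-14 S2=61 S3=35 blocked=[1, 2, 3]
Op 9: conn=-25 S1=-14 S2=61 S3=54 blocked=[1, 2, 3]

Answer: -25 -14 61 54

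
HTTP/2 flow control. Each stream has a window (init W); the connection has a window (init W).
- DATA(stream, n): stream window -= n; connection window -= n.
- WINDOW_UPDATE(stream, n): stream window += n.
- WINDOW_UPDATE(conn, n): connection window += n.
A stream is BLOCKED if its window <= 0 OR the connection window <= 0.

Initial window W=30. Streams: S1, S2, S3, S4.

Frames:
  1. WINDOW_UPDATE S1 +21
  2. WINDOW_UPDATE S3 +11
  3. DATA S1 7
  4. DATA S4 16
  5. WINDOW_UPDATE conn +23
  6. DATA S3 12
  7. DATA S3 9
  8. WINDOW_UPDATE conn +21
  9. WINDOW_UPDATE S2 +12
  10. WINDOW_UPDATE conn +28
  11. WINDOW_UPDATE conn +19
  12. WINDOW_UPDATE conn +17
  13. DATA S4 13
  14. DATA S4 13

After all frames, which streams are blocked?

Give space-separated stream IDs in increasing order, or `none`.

Op 1: conn=30 S1=51 S2=30 S3=30 S4=30 blocked=[]
Op 2: conn=30 S1=51 S2=30 S3=41 S4=30 blocked=[]
Op 3: conn=23 S1=44 S2=30 S3=41 S4=30 blocked=[]
Op 4: conn=7 S1=44 S2=30 S3=41 S4=14 blocked=[]
Op 5: conn=30 S1=44 S2=30 S3=41 S4=14 blocked=[]
Op 6: conn=18 S1=44 S2=30 S3=29 S4=14 blocked=[]
Op 7: conn=9 S1=44 S2=30 S3=20 S4=14 blocked=[]
Op 8: conn=30 S1=44 S2=30 S3=20 S4=14 blocked=[]
Op 9: conn=30 S1=44 S2=42 S3=20 S4=14 blocked=[]
Op 10: conn=58 S1=44 S2=42 S3=20 S4=14 blocked=[]
Op 11: conn=77 S1=44 S2=42 S3=20 S4=14 blocked=[]
Op 12: conn=94 S1=44 S2=42 S3=20 S4=14 blocked=[]
Op 13: conn=81 S1=44 S2=42 S3=20 S4=1 blocked=[]
Op 14: conn=68 S1=44 S2=42 S3=20 S4=-12 blocked=[4]

Answer: S4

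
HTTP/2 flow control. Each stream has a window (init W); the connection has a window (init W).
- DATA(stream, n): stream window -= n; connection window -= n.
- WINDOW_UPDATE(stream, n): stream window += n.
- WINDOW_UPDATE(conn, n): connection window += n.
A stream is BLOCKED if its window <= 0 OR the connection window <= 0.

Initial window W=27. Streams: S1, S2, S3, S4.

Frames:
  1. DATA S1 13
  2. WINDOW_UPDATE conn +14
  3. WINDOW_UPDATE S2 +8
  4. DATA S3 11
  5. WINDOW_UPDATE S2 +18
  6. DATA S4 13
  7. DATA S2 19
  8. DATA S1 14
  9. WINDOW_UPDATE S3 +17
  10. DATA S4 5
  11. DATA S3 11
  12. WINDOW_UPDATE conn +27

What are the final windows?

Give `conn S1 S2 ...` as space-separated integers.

Op 1: conn=14 S1=14 S2=27 S3=27 S4=27 blocked=[]
Op 2: conn=28 S1=14 S2=27 S3=27 S4=27 blocked=[]
Op 3: conn=28 S1=14 S2=35 S3=27 S4=27 blocked=[]
Op 4: conn=17 S1=14 S2=35 S3=16 S4=27 blocked=[]
Op 5: conn=17 S1=14 S2=53 S3=16 S4=27 blocked=[]
Op 6: conn=4 S1=14 S2=53 S3=16 S4=14 blocked=[]
Op 7: conn=-15 S1=14 S2=34 S3=16 S4=14 blocked=[1, 2, 3, 4]
Op 8: conn=-29 S1=0 S2=34 S3=16 S4=14 blocked=[1, 2, 3, 4]
Op 9: conn=-29 S1=0 S2=34 S3=33 S4=14 blocked=[1, 2, 3, 4]
Op 10: conn=-34 S1=0 S2=34 S3=33 S4=9 blocked=[1, 2, 3, 4]
Op 11: conn=-45 S1=0 S2=34 S3=22 S4=9 blocked=[1, 2, 3, 4]
Op 12: conn=-18 S1=0 S2=34 S3=22 S4=9 blocked=[1, 2, 3, 4]

Answer: -18 0 34 22 9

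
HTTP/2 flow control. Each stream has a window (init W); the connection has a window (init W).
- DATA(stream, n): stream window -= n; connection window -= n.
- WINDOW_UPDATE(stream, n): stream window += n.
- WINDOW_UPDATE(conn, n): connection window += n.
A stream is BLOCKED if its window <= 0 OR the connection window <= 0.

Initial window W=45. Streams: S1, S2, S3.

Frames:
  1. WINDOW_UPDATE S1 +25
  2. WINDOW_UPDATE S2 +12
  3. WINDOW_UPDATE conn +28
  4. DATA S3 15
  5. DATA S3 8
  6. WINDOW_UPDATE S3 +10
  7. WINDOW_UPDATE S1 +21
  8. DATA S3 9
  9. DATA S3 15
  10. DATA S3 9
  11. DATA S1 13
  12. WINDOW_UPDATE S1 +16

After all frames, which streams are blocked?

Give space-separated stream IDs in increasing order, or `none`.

Op 1: conn=45 S1=70 S2=45 S3=45 blocked=[]
Op 2: conn=45 S1=70 S2=57 S3=45 blocked=[]
Op 3: conn=73 S1=70 S2=57 S3=45 blocked=[]
Op 4: conn=58 S1=70 S2=57 S3=30 blocked=[]
Op 5: conn=50 S1=70 S2=57 S3=22 blocked=[]
Op 6: conn=50 S1=70 S2=57 S3=32 blocked=[]
Op 7: conn=50 S1=91 S2=57 S3=32 blocked=[]
Op 8: conn=41 S1=91 S2=57 S3=23 blocked=[]
Op 9: conn=26 S1=91 S2=57 S3=8 blocked=[]
Op 10: conn=17 S1=91 S2=57 S3=-1 blocked=[3]
Op 11: conn=4 S1=78 S2=57 S3=-1 blocked=[3]
Op 12: conn=4 S1=94 S2=57 S3=-1 blocked=[3]

Answer: S3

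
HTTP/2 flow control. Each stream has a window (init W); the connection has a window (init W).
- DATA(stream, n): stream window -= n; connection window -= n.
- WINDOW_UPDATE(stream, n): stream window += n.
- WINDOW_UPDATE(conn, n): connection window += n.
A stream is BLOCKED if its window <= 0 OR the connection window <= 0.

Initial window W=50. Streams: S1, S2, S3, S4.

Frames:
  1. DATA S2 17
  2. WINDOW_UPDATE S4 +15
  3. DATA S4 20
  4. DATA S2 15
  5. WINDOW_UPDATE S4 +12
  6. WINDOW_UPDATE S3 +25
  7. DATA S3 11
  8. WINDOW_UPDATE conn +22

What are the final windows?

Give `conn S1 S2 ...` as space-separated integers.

Answer: 9 50 18 64 57

Derivation:
Op 1: conn=33 S1=50 S2=33 S3=50 S4=50 blocked=[]
Op 2: conn=33 S1=50 S2=33 S3=50 S4=65 blocked=[]
Op 3: conn=13 S1=50 S2=33 S3=50 S4=45 blocked=[]
Op 4: conn=-2 S1=50 S2=18 S3=50 S4=45 blocked=[1, 2, 3, 4]
Op 5: conn=-2 S1=50 S2=18 S3=50 S4=57 blocked=[1, 2, 3, 4]
Op 6: conn=-2 S1=50 S2=18 S3=75 S4=57 blocked=[1, 2, 3, 4]
Op 7: conn=-13 S1=50 S2=18 S3=64 S4=57 blocked=[1, 2, 3, 4]
Op 8: conn=9 S1=50 S2=18 S3=64 S4=57 blocked=[]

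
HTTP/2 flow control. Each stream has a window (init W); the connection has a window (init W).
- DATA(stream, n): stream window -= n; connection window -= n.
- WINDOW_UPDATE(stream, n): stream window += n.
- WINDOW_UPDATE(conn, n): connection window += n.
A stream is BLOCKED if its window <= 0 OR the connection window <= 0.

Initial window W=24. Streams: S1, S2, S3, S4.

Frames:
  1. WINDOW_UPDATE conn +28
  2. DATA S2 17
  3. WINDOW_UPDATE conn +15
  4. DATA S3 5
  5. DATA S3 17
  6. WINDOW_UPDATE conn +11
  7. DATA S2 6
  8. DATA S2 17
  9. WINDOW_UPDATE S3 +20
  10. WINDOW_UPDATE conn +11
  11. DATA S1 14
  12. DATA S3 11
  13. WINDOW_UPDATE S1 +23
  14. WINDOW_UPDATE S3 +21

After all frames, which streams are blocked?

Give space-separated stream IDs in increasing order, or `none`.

Op 1: conn=52 S1=24 S2=24 S3=24 S4=24 blocked=[]
Op 2: conn=35 S1=24 S2=7 S3=24 S4=24 blocked=[]
Op 3: conn=50 S1=24 S2=7 S3=24 S4=24 blocked=[]
Op 4: conn=45 S1=24 S2=7 S3=19 S4=24 blocked=[]
Op 5: conn=28 S1=24 S2=7 S3=2 S4=24 blocked=[]
Op 6: conn=39 S1=24 S2=7 S3=2 S4=24 blocked=[]
Op 7: conn=33 S1=24 S2=1 S3=2 S4=24 blocked=[]
Op 8: conn=16 S1=24 S2=-16 S3=2 S4=24 blocked=[2]
Op 9: conn=16 S1=24 S2=-16 S3=22 S4=24 blocked=[2]
Op 10: conn=27 S1=24 S2=-16 S3=22 S4=24 blocked=[2]
Op 11: conn=13 S1=10 S2=-16 S3=22 S4=24 blocked=[2]
Op 12: conn=2 S1=10 S2=-16 S3=11 S4=24 blocked=[2]
Op 13: conn=2 S1=33 S2=-16 S3=11 S4=24 blocked=[2]
Op 14: conn=2 S1=33 S2=-16 S3=32 S4=24 blocked=[2]

Answer: S2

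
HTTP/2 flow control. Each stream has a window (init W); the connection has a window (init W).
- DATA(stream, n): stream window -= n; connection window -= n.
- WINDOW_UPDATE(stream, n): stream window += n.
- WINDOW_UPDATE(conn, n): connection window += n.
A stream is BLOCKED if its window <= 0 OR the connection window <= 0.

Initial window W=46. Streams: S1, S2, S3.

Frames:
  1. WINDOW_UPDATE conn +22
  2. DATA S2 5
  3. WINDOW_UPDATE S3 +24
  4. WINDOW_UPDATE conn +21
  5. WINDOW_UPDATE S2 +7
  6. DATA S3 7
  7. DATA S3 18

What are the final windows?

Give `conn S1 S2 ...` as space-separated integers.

Answer: 59 46 48 45

Derivation:
Op 1: conn=68 S1=46 S2=46 S3=46 blocked=[]
Op 2: conn=63 S1=46 S2=41 S3=46 blocked=[]
Op 3: conn=63 S1=46 S2=41 S3=70 blocked=[]
Op 4: conn=84 S1=46 S2=41 S3=70 blocked=[]
Op 5: conn=84 S1=46 S2=48 S3=70 blocked=[]
Op 6: conn=77 S1=46 S2=48 S3=63 blocked=[]
Op 7: conn=59 S1=46 S2=48 S3=45 blocked=[]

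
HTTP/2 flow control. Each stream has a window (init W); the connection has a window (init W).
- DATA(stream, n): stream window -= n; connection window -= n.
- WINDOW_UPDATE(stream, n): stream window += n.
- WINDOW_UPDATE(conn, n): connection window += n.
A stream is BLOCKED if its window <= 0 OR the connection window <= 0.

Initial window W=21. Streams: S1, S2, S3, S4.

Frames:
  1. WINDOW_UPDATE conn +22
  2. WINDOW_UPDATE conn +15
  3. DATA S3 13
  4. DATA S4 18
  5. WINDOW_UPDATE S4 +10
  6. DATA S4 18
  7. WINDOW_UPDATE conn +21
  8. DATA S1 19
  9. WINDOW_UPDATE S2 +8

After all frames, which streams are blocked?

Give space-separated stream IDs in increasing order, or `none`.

Op 1: conn=43 S1=21 S2=21 S3=21 S4=21 blocked=[]
Op 2: conn=58 S1=21 S2=21 S3=21 S4=21 blocked=[]
Op 3: conn=45 S1=21 S2=21 S3=8 S4=21 blocked=[]
Op 4: conn=27 S1=21 S2=21 S3=8 S4=3 blocked=[]
Op 5: conn=27 S1=21 S2=21 S3=8 S4=13 blocked=[]
Op 6: conn=9 S1=21 S2=21 S3=8 S4=-5 blocked=[4]
Op 7: conn=30 S1=21 S2=21 S3=8 S4=-5 blocked=[4]
Op 8: conn=11 S1=2 S2=21 S3=8 S4=-5 blocked=[4]
Op 9: conn=11 S1=2 S2=29 S3=8 S4=-5 blocked=[4]

Answer: S4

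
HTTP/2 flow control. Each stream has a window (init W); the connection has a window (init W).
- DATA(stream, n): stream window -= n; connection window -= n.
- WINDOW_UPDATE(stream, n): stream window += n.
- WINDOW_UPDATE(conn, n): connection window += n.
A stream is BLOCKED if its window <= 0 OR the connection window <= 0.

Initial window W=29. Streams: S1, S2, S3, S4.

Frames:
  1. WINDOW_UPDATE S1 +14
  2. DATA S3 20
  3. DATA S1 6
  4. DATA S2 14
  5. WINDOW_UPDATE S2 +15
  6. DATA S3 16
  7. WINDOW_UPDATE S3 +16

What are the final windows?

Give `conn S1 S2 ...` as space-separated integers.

Op 1: conn=29 S1=43 S2=29 S3=29 S4=29 blocked=[]
Op 2: conn=9 S1=43 S2=29 S3=9 S4=29 blocked=[]
Op 3: conn=3 S1=37 S2=29 S3=9 S4=29 blocked=[]
Op 4: conn=-11 S1=37 S2=15 S3=9 S4=29 blocked=[1, 2, 3, 4]
Op 5: conn=-11 S1=37 S2=30 S3=9 S4=29 blocked=[1, 2, 3, 4]
Op 6: conn=-27 S1=37 S2=30 S3=-7 S4=29 blocked=[1, 2, 3, 4]
Op 7: conn=-27 S1=37 S2=30 S3=9 S4=29 blocked=[1, 2, 3, 4]

Answer: -27 37 30 9 29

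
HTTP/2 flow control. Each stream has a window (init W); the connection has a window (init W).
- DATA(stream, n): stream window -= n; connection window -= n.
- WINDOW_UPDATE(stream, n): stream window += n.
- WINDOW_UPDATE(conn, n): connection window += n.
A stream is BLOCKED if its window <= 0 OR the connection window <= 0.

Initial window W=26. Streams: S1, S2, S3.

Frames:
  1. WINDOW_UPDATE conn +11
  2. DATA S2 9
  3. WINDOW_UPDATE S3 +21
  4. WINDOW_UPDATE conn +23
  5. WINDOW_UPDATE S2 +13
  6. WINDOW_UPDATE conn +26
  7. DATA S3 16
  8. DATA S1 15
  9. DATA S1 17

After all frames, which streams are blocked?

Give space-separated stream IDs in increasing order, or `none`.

Answer: S1

Derivation:
Op 1: conn=37 S1=26 S2=26 S3=26 blocked=[]
Op 2: conn=28 S1=26 S2=17 S3=26 blocked=[]
Op 3: conn=28 S1=26 S2=17 S3=47 blocked=[]
Op 4: conn=51 S1=26 S2=17 S3=47 blocked=[]
Op 5: conn=51 S1=26 S2=30 S3=47 blocked=[]
Op 6: conn=77 S1=26 S2=30 S3=47 blocked=[]
Op 7: conn=61 S1=26 S2=30 S3=31 blocked=[]
Op 8: conn=46 S1=11 S2=30 S3=31 blocked=[]
Op 9: conn=29 S1=-6 S2=30 S3=31 blocked=[1]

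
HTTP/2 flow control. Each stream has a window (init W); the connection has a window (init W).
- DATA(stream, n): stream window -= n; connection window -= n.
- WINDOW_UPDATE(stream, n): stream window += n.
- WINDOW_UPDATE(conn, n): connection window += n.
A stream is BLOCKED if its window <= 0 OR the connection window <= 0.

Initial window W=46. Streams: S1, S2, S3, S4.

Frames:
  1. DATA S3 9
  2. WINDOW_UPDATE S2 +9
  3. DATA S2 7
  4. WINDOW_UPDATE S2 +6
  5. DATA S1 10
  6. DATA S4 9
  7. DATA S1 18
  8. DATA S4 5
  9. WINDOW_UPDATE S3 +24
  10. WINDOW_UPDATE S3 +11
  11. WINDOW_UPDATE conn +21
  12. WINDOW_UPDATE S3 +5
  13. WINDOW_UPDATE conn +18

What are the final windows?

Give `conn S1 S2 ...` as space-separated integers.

Op 1: conn=37 S1=46 S2=46 S3=37 S4=46 blocked=[]
Op 2: conn=37 S1=46 S2=55 S3=37 S4=46 blocked=[]
Op 3: conn=30 S1=46 S2=48 S3=37 S4=46 blocked=[]
Op 4: conn=30 S1=46 S2=54 S3=37 S4=46 blocked=[]
Op 5: conn=20 S1=36 S2=54 S3=37 S4=46 blocked=[]
Op 6: conn=11 S1=36 S2=54 S3=37 S4=37 blocked=[]
Op 7: conn=-7 S1=18 S2=54 S3=37 S4=37 blocked=[1, 2, 3, 4]
Op 8: conn=-12 S1=18 S2=54 S3=37 S4=32 blocked=[1, 2, 3, 4]
Op 9: conn=-12 S1=18 S2=54 S3=61 S4=32 blocked=[1, 2, 3, 4]
Op 10: conn=-12 S1=18 S2=54 S3=72 S4=32 blocked=[1, 2, 3, 4]
Op 11: conn=9 S1=18 S2=54 S3=72 S4=32 blocked=[]
Op 12: conn=9 S1=18 S2=54 S3=77 S4=32 blocked=[]
Op 13: conn=27 S1=18 S2=54 S3=77 S4=32 blocked=[]

Answer: 27 18 54 77 32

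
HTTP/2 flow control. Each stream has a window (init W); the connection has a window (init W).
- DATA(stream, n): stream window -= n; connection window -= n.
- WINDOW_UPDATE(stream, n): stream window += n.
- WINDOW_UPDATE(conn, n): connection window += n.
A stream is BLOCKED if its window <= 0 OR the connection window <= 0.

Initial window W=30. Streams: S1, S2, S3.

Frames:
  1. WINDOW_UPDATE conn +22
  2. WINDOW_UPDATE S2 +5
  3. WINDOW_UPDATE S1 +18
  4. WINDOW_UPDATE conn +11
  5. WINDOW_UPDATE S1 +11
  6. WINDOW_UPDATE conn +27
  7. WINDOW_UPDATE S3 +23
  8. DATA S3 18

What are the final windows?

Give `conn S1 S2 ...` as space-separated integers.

Op 1: conn=52 S1=30 S2=30 S3=30 blocked=[]
Op 2: conn=52 S1=30 S2=35 S3=30 blocked=[]
Op 3: conn=52 S1=48 S2=35 S3=30 blocked=[]
Op 4: conn=63 S1=48 S2=35 S3=30 blocked=[]
Op 5: conn=63 S1=59 S2=35 S3=30 blocked=[]
Op 6: conn=90 S1=59 S2=35 S3=30 blocked=[]
Op 7: conn=90 S1=59 S2=35 S3=53 blocked=[]
Op 8: conn=72 S1=59 S2=35 S3=35 blocked=[]

Answer: 72 59 35 35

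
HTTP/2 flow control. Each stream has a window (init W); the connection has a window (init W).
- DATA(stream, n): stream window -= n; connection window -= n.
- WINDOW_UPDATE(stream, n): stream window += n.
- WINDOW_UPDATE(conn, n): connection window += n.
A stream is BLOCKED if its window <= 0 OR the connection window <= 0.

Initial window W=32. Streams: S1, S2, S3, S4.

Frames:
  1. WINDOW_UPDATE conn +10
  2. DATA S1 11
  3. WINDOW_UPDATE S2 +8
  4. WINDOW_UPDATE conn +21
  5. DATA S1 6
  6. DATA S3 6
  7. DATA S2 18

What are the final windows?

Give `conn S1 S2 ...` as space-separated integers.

Op 1: conn=42 S1=32 S2=32 S3=32 S4=32 blocked=[]
Op 2: conn=31 S1=21 S2=32 S3=32 S4=32 blocked=[]
Op 3: conn=31 S1=21 S2=40 S3=32 S4=32 blocked=[]
Op 4: conn=52 S1=21 S2=40 S3=32 S4=32 blocked=[]
Op 5: conn=46 S1=15 S2=40 S3=32 S4=32 blocked=[]
Op 6: conn=40 S1=15 S2=40 S3=26 S4=32 blocked=[]
Op 7: conn=22 S1=15 S2=22 S3=26 S4=32 blocked=[]

Answer: 22 15 22 26 32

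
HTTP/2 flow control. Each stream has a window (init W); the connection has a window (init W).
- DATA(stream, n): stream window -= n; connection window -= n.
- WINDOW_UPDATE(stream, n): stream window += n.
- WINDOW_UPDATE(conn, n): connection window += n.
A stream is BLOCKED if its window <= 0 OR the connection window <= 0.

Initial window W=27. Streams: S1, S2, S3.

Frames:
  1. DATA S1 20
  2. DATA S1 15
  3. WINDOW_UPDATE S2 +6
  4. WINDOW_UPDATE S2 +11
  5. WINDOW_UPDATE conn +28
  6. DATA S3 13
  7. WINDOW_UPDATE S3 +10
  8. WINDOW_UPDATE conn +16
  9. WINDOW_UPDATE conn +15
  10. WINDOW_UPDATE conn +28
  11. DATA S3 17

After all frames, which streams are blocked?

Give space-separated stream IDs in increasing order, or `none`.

Op 1: conn=7 S1=7 S2=27 S3=27 blocked=[]
Op 2: conn=-8 S1=-8 S2=27 S3=27 blocked=[1, 2, 3]
Op 3: conn=-8 S1=-8 S2=33 S3=27 blocked=[1, 2, 3]
Op 4: conn=-8 S1=-8 S2=44 S3=27 blocked=[1, 2, 3]
Op 5: conn=20 S1=-8 S2=44 S3=27 blocked=[1]
Op 6: conn=7 S1=-8 S2=44 S3=14 blocked=[1]
Op 7: conn=7 S1=-8 S2=44 S3=24 blocked=[1]
Op 8: conn=23 S1=-8 S2=44 S3=24 blocked=[1]
Op 9: conn=38 S1=-8 S2=44 S3=24 blocked=[1]
Op 10: conn=66 S1=-8 S2=44 S3=24 blocked=[1]
Op 11: conn=49 S1=-8 S2=44 S3=7 blocked=[1]

Answer: S1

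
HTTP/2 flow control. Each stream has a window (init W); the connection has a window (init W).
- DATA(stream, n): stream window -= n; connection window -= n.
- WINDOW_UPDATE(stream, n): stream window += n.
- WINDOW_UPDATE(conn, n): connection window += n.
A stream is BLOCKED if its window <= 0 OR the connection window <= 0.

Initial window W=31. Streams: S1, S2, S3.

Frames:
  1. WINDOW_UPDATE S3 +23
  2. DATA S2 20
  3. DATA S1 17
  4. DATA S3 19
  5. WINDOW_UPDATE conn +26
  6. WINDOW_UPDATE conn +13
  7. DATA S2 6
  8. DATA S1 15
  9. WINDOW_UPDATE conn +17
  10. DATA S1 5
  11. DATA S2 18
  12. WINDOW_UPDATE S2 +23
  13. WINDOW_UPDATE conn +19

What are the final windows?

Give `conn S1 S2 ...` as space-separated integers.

Answer: 6 -6 10 35

Derivation:
Op 1: conn=31 S1=31 S2=31 S3=54 blocked=[]
Op 2: conn=11 S1=31 S2=11 S3=54 blocked=[]
Op 3: conn=-6 S1=14 S2=11 S3=54 blocked=[1, 2, 3]
Op 4: conn=-25 S1=14 S2=11 S3=35 blocked=[1, 2, 3]
Op 5: conn=1 S1=14 S2=11 S3=35 blocked=[]
Op 6: conn=14 S1=14 S2=11 S3=35 blocked=[]
Op 7: conn=8 S1=14 S2=5 S3=35 blocked=[]
Op 8: conn=-7 S1=-1 S2=5 S3=35 blocked=[1, 2, 3]
Op 9: conn=10 S1=-1 S2=5 S3=35 blocked=[1]
Op 10: conn=5 S1=-6 S2=5 S3=35 blocked=[1]
Op 11: conn=-13 S1=-6 S2=-13 S3=35 blocked=[1, 2, 3]
Op 12: conn=-13 S1=-6 S2=10 S3=35 blocked=[1, 2, 3]
Op 13: conn=6 S1=-6 S2=10 S3=35 blocked=[1]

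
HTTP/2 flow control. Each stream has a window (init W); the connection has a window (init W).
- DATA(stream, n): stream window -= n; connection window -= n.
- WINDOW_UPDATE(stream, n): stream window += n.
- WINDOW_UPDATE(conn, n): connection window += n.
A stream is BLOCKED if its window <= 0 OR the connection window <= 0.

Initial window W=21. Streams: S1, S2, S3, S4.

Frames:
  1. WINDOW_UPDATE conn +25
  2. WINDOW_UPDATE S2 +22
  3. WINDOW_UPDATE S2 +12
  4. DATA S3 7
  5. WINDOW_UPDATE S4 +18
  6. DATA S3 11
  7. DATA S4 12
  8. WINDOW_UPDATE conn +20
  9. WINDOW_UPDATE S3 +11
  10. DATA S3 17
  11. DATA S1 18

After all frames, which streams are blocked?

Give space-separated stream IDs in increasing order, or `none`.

Op 1: conn=46 S1=21 S2=21 S3=21 S4=21 blocked=[]
Op 2: conn=46 S1=21 S2=43 S3=21 S4=21 blocked=[]
Op 3: conn=46 S1=21 S2=55 S3=21 S4=21 blocked=[]
Op 4: conn=39 S1=21 S2=55 S3=14 S4=21 blocked=[]
Op 5: conn=39 S1=21 S2=55 S3=14 S4=39 blocked=[]
Op 6: conn=28 S1=21 S2=55 S3=3 S4=39 blocked=[]
Op 7: conn=16 S1=21 S2=55 S3=3 S4=27 blocked=[]
Op 8: conn=36 S1=21 S2=55 S3=3 S4=27 blocked=[]
Op 9: conn=36 S1=21 S2=55 S3=14 S4=27 blocked=[]
Op 10: conn=19 S1=21 S2=55 S3=-3 S4=27 blocked=[3]
Op 11: conn=1 S1=3 S2=55 S3=-3 S4=27 blocked=[3]

Answer: S3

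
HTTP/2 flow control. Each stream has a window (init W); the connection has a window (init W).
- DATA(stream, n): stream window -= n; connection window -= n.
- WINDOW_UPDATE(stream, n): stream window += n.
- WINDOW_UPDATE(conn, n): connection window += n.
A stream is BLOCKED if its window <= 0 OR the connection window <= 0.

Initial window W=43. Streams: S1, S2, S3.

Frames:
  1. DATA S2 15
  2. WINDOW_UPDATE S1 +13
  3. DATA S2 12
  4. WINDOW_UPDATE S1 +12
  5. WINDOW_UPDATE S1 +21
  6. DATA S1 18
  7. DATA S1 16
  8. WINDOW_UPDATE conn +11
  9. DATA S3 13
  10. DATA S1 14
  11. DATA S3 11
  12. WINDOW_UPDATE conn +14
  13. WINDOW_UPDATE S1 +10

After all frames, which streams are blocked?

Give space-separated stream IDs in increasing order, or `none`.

Answer: S1 S2 S3

Derivation:
Op 1: conn=28 S1=43 S2=28 S3=43 blocked=[]
Op 2: conn=28 S1=56 S2=28 S3=43 blocked=[]
Op 3: conn=16 S1=56 S2=16 S3=43 blocked=[]
Op 4: conn=16 S1=68 S2=16 S3=43 blocked=[]
Op 5: conn=16 S1=89 S2=16 S3=43 blocked=[]
Op 6: conn=-2 S1=71 S2=16 S3=43 blocked=[1, 2, 3]
Op 7: conn=-18 S1=55 S2=16 S3=43 blocked=[1, 2, 3]
Op 8: conn=-7 S1=55 S2=16 S3=43 blocked=[1, 2, 3]
Op 9: conn=-20 S1=55 S2=16 S3=30 blocked=[1, 2, 3]
Op 10: conn=-34 S1=41 S2=16 S3=30 blocked=[1, 2, 3]
Op 11: conn=-45 S1=41 S2=16 S3=19 blocked=[1, 2, 3]
Op 12: conn=-31 S1=41 S2=16 S3=19 blocked=[1, 2, 3]
Op 13: conn=-31 S1=51 S2=16 S3=19 blocked=[1, 2, 3]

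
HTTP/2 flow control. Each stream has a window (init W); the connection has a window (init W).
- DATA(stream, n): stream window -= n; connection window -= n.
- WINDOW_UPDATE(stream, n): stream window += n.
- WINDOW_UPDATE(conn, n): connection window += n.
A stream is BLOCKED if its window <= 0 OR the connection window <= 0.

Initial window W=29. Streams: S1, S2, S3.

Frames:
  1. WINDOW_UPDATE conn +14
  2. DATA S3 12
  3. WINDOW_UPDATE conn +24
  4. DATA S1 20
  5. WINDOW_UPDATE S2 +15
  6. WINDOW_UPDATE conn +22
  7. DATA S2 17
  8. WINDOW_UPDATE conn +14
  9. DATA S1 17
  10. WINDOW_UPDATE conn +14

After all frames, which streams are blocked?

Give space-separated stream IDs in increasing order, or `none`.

Answer: S1

Derivation:
Op 1: conn=43 S1=29 S2=29 S3=29 blocked=[]
Op 2: conn=31 S1=29 S2=29 S3=17 blocked=[]
Op 3: conn=55 S1=29 S2=29 S3=17 blocked=[]
Op 4: conn=35 S1=9 S2=29 S3=17 blocked=[]
Op 5: conn=35 S1=9 S2=44 S3=17 blocked=[]
Op 6: conn=57 S1=9 S2=44 S3=17 blocked=[]
Op 7: conn=40 S1=9 S2=27 S3=17 blocked=[]
Op 8: conn=54 S1=9 S2=27 S3=17 blocked=[]
Op 9: conn=37 S1=-8 S2=27 S3=17 blocked=[1]
Op 10: conn=51 S1=-8 S2=27 S3=17 blocked=[1]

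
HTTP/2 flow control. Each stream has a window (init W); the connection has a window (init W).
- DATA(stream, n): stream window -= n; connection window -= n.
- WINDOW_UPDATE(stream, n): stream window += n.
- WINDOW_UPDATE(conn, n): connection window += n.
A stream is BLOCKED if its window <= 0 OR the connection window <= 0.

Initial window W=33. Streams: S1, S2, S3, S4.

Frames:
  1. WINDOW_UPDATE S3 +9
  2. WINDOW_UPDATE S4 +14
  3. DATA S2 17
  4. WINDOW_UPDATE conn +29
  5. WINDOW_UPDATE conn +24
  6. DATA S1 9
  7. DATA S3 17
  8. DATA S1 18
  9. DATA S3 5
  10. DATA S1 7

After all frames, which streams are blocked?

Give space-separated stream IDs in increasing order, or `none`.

Op 1: conn=33 S1=33 S2=33 S3=42 S4=33 blocked=[]
Op 2: conn=33 S1=33 S2=33 S3=42 S4=47 blocked=[]
Op 3: conn=16 S1=33 S2=16 S3=42 S4=47 blocked=[]
Op 4: conn=45 S1=33 S2=16 S3=42 S4=47 blocked=[]
Op 5: conn=69 S1=33 S2=16 S3=42 S4=47 blocked=[]
Op 6: conn=60 S1=24 S2=16 S3=42 S4=47 blocked=[]
Op 7: conn=43 S1=24 S2=16 S3=25 S4=47 blocked=[]
Op 8: conn=25 S1=6 S2=16 S3=25 S4=47 blocked=[]
Op 9: conn=20 S1=6 S2=16 S3=20 S4=47 blocked=[]
Op 10: conn=13 S1=-1 S2=16 S3=20 S4=47 blocked=[1]

Answer: S1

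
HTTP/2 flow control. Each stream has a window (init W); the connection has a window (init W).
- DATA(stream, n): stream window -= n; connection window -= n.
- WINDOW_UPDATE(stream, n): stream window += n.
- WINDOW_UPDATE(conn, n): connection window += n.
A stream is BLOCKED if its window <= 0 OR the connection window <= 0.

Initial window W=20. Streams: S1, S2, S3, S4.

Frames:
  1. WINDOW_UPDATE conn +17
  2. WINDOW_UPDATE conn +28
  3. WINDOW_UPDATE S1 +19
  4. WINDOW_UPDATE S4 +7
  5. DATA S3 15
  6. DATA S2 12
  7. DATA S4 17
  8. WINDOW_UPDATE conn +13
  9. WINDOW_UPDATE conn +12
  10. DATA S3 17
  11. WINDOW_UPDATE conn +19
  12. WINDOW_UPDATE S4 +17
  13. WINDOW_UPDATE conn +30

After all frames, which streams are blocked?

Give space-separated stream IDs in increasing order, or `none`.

Answer: S3

Derivation:
Op 1: conn=37 S1=20 S2=20 S3=20 S4=20 blocked=[]
Op 2: conn=65 S1=20 S2=20 S3=20 S4=20 blocked=[]
Op 3: conn=65 S1=39 S2=20 S3=20 S4=20 blocked=[]
Op 4: conn=65 S1=39 S2=20 S3=20 S4=27 blocked=[]
Op 5: conn=50 S1=39 S2=20 S3=5 S4=27 blocked=[]
Op 6: conn=38 S1=39 S2=8 S3=5 S4=27 blocked=[]
Op 7: conn=21 S1=39 S2=8 S3=5 S4=10 blocked=[]
Op 8: conn=34 S1=39 S2=8 S3=5 S4=10 blocked=[]
Op 9: conn=46 S1=39 S2=8 S3=5 S4=10 blocked=[]
Op 10: conn=29 S1=39 S2=8 S3=-12 S4=10 blocked=[3]
Op 11: conn=48 S1=39 S2=8 S3=-12 S4=10 blocked=[3]
Op 12: conn=48 S1=39 S2=8 S3=-12 S4=27 blocked=[3]
Op 13: conn=78 S1=39 S2=8 S3=-12 S4=27 blocked=[3]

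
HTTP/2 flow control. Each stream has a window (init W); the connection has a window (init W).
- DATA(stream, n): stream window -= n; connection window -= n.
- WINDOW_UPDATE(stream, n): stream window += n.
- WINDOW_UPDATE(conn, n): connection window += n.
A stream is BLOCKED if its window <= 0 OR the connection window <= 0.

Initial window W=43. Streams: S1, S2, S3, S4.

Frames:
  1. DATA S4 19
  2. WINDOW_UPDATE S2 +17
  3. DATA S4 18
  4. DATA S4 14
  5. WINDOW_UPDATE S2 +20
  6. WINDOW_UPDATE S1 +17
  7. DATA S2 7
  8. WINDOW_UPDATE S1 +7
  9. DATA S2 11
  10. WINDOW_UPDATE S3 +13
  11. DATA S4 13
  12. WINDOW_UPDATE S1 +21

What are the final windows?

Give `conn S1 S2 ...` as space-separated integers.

Answer: -39 88 62 56 -21

Derivation:
Op 1: conn=24 S1=43 S2=43 S3=43 S4=24 blocked=[]
Op 2: conn=24 S1=43 S2=60 S3=43 S4=24 blocked=[]
Op 3: conn=6 S1=43 S2=60 S3=43 S4=6 blocked=[]
Op 4: conn=-8 S1=43 S2=60 S3=43 S4=-8 blocked=[1, 2, 3, 4]
Op 5: conn=-8 S1=43 S2=80 S3=43 S4=-8 blocked=[1, 2, 3, 4]
Op 6: conn=-8 S1=60 S2=80 S3=43 S4=-8 blocked=[1, 2, 3, 4]
Op 7: conn=-15 S1=60 S2=73 S3=43 S4=-8 blocked=[1, 2, 3, 4]
Op 8: conn=-15 S1=67 S2=73 S3=43 S4=-8 blocked=[1, 2, 3, 4]
Op 9: conn=-26 S1=67 S2=62 S3=43 S4=-8 blocked=[1, 2, 3, 4]
Op 10: conn=-26 S1=67 S2=62 S3=56 S4=-8 blocked=[1, 2, 3, 4]
Op 11: conn=-39 S1=67 S2=62 S3=56 S4=-21 blocked=[1, 2, 3, 4]
Op 12: conn=-39 S1=88 S2=62 S3=56 S4=-21 blocked=[1, 2, 3, 4]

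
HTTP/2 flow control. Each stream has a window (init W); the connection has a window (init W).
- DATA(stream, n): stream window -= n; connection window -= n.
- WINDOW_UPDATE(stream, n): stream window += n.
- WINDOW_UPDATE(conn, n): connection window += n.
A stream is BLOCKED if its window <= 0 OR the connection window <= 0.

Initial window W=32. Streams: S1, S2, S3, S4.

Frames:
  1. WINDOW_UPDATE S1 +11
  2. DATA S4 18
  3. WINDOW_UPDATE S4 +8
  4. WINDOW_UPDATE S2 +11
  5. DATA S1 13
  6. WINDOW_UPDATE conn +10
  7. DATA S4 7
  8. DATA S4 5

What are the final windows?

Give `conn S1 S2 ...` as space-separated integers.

Op 1: conn=32 S1=43 S2=32 S3=32 S4=32 blocked=[]
Op 2: conn=14 S1=43 S2=32 S3=32 S4=14 blocked=[]
Op 3: conn=14 S1=43 S2=32 S3=32 S4=22 blocked=[]
Op 4: conn=14 S1=43 S2=43 S3=32 S4=22 blocked=[]
Op 5: conn=1 S1=30 S2=43 S3=32 S4=22 blocked=[]
Op 6: conn=11 S1=30 S2=43 S3=32 S4=22 blocked=[]
Op 7: conn=4 S1=30 S2=43 S3=32 S4=15 blocked=[]
Op 8: conn=-1 S1=30 S2=43 S3=32 S4=10 blocked=[1, 2, 3, 4]

Answer: -1 30 43 32 10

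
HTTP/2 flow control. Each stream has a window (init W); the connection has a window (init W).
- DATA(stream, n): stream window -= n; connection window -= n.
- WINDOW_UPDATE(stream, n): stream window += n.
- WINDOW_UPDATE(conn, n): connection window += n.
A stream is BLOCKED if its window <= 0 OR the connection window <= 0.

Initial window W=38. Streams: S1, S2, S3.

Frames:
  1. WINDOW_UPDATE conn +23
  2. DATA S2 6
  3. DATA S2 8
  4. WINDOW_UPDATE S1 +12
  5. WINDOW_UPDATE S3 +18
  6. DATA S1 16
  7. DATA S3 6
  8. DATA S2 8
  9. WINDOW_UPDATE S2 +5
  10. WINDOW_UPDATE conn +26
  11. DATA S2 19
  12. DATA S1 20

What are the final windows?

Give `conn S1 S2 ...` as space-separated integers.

Answer: 4 14 2 50

Derivation:
Op 1: conn=61 S1=38 S2=38 S3=38 blocked=[]
Op 2: conn=55 S1=38 S2=32 S3=38 blocked=[]
Op 3: conn=47 S1=38 S2=24 S3=38 blocked=[]
Op 4: conn=47 S1=50 S2=24 S3=38 blocked=[]
Op 5: conn=47 S1=50 S2=24 S3=56 blocked=[]
Op 6: conn=31 S1=34 S2=24 S3=56 blocked=[]
Op 7: conn=25 S1=34 S2=24 S3=50 blocked=[]
Op 8: conn=17 S1=34 S2=16 S3=50 blocked=[]
Op 9: conn=17 S1=34 S2=21 S3=50 blocked=[]
Op 10: conn=43 S1=34 S2=21 S3=50 blocked=[]
Op 11: conn=24 S1=34 S2=2 S3=50 blocked=[]
Op 12: conn=4 S1=14 S2=2 S3=50 blocked=[]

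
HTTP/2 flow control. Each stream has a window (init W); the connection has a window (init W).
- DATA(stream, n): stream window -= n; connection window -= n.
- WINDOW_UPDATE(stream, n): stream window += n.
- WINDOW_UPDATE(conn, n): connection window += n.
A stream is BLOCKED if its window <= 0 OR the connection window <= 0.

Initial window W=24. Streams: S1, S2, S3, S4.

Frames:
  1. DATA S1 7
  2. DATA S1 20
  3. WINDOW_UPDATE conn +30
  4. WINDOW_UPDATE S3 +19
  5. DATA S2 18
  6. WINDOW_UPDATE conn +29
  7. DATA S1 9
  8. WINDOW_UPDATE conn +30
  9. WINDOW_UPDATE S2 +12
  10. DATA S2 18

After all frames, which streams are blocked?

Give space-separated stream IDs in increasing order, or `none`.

Answer: S1 S2

Derivation:
Op 1: conn=17 S1=17 S2=24 S3=24 S4=24 blocked=[]
Op 2: conn=-3 S1=-3 S2=24 S3=24 S4=24 blocked=[1, 2, 3, 4]
Op 3: conn=27 S1=-3 S2=24 S3=24 S4=24 blocked=[1]
Op 4: conn=27 S1=-3 S2=24 S3=43 S4=24 blocked=[1]
Op 5: conn=9 S1=-3 S2=6 S3=43 S4=24 blocked=[1]
Op 6: conn=38 S1=-3 S2=6 S3=43 S4=24 blocked=[1]
Op 7: conn=29 S1=-12 S2=6 S3=43 S4=24 blocked=[1]
Op 8: conn=59 S1=-12 S2=6 S3=43 S4=24 blocked=[1]
Op 9: conn=59 S1=-12 S2=18 S3=43 S4=24 blocked=[1]
Op 10: conn=41 S1=-12 S2=0 S3=43 S4=24 blocked=[1, 2]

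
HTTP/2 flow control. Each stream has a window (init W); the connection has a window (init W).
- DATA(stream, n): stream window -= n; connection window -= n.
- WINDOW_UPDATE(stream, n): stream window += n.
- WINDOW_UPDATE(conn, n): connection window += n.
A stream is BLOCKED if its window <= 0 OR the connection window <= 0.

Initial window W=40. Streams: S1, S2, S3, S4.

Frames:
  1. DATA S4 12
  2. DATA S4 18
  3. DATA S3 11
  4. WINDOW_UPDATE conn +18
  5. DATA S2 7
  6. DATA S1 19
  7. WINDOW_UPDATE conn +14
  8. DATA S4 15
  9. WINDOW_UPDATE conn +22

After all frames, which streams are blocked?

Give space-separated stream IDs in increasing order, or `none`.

Answer: S4

Derivation:
Op 1: conn=28 S1=40 S2=40 S3=40 S4=28 blocked=[]
Op 2: conn=10 S1=40 S2=40 S3=40 S4=10 blocked=[]
Op 3: conn=-1 S1=40 S2=40 S3=29 S4=10 blocked=[1, 2, 3, 4]
Op 4: conn=17 S1=40 S2=40 S3=29 S4=10 blocked=[]
Op 5: conn=10 S1=40 S2=33 S3=29 S4=10 blocked=[]
Op 6: conn=-9 S1=21 S2=33 S3=29 S4=10 blocked=[1, 2, 3, 4]
Op 7: conn=5 S1=21 S2=33 S3=29 S4=10 blocked=[]
Op 8: conn=-10 S1=21 S2=33 S3=29 S4=-5 blocked=[1, 2, 3, 4]
Op 9: conn=12 S1=21 S2=33 S3=29 S4=-5 blocked=[4]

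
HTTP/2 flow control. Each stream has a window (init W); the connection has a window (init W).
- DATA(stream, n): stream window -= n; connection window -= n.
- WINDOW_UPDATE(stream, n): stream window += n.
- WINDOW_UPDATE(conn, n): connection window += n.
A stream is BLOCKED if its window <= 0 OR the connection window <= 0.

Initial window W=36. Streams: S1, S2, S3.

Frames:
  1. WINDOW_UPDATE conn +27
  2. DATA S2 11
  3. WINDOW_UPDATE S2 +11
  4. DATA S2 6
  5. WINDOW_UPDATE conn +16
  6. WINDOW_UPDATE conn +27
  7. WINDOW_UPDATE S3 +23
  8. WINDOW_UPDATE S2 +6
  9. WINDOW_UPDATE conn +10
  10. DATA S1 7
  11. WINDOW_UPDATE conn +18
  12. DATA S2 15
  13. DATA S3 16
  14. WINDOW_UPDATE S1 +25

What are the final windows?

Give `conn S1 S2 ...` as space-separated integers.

Answer: 79 54 21 43

Derivation:
Op 1: conn=63 S1=36 S2=36 S3=36 blocked=[]
Op 2: conn=52 S1=36 S2=25 S3=36 blocked=[]
Op 3: conn=52 S1=36 S2=36 S3=36 blocked=[]
Op 4: conn=46 S1=36 S2=30 S3=36 blocked=[]
Op 5: conn=62 S1=36 S2=30 S3=36 blocked=[]
Op 6: conn=89 S1=36 S2=30 S3=36 blocked=[]
Op 7: conn=89 S1=36 S2=30 S3=59 blocked=[]
Op 8: conn=89 S1=36 S2=36 S3=59 blocked=[]
Op 9: conn=99 S1=36 S2=36 S3=59 blocked=[]
Op 10: conn=92 S1=29 S2=36 S3=59 blocked=[]
Op 11: conn=110 S1=29 S2=36 S3=59 blocked=[]
Op 12: conn=95 S1=29 S2=21 S3=59 blocked=[]
Op 13: conn=79 S1=29 S2=21 S3=43 blocked=[]
Op 14: conn=79 S1=54 S2=21 S3=43 blocked=[]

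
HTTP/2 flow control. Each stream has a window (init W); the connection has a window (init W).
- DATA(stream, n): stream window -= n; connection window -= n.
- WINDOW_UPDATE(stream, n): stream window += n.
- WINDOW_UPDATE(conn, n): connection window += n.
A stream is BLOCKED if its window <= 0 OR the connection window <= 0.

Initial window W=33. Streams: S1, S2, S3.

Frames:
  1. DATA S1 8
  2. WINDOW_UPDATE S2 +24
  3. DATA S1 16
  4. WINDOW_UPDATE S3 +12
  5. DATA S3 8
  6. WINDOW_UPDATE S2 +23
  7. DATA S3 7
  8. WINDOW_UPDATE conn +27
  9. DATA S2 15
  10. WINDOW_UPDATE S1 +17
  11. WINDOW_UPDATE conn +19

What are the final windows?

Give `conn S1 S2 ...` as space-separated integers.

Answer: 25 26 65 30

Derivation:
Op 1: conn=25 S1=25 S2=33 S3=33 blocked=[]
Op 2: conn=25 S1=25 S2=57 S3=33 blocked=[]
Op 3: conn=9 S1=9 S2=57 S3=33 blocked=[]
Op 4: conn=9 S1=9 S2=57 S3=45 blocked=[]
Op 5: conn=1 S1=9 S2=57 S3=37 blocked=[]
Op 6: conn=1 S1=9 S2=80 S3=37 blocked=[]
Op 7: conn=-6 S1=9 S2=80 S3=30 blocked=[1, 2, 3]
Op 8: conn=21 S1=9 S2=80 S3=30 blocked=[]
Op 9: conn=6 S1=9 S2=65 S3=30 blocked=[]
Op 10: conn=6 S1=26 S2=65 S3=30 blocked=[]
Op 11: conn=25 S1=26 S2=65 S3=30 blocked=[]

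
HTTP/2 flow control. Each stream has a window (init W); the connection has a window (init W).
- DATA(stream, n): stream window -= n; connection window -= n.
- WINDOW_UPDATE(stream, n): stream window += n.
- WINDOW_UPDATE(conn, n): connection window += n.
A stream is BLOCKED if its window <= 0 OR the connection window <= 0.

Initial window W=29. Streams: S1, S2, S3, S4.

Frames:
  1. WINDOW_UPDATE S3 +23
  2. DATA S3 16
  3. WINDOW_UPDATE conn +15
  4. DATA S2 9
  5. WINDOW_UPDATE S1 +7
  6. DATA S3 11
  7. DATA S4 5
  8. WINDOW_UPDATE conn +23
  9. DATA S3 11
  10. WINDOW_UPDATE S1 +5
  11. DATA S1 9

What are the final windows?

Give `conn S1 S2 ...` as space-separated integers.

Answer: 6 32 20 14 24

Derivation:
Op 1: conn=29 S1=29 S2=29 S3=52 S4=29 blocked=[]
Op 2: conn=13 S1=29 S2=29 S3=36 S4=29 blocked=[]
Op 3: conn=28 S1=29 S2=29 S3=36 S4=29 blocked=[]
Op 4: conn=19 S1=29 S2=20 S3=36 S4=29 blocked=[]
Op 5: conn=19 S1=36 S2=20 S3=36 S4=29 blocked=[]
Op 6: conn=8 S1=36 S2=20 S3=25 S4=29 blocked=[]
Op 7: conn=3 S1=36 S2=20 S3=25 S4=24 blocked=[]
Op 8: conn=26 S1=36 S2=20 S3=25 S4=24 blocked=[]
Op 9: conn=15 S1=36 S2=20 S3=14 S4=24 blocked=[]
Op 10: conn=15 S1=41 S2=20 S3=14 S4=24 blocked=[]
Op 11: conn=6 S1=32 S2=20 S3=14 S4=24 blocked=[]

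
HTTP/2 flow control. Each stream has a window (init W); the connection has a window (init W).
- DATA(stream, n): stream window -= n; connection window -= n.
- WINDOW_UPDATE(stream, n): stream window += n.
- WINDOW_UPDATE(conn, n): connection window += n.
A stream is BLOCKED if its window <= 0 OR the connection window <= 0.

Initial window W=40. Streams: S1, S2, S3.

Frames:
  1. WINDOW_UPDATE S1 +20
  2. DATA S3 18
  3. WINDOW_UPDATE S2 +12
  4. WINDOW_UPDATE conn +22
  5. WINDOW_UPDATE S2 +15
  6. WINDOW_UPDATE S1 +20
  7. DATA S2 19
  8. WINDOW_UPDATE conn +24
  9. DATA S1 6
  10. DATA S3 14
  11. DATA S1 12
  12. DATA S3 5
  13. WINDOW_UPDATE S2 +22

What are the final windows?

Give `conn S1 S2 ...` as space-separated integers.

Answer: 12 62 70 3

Derivation:
Op 1: conn=40 S1=60 S2=40 S3=40 blocked=[]
Op 2: conn=22 S1=60 S2=40 S3=22 blocked=[]
Op 3: conn=22 S1=60 S2=52 S3=22 blocked=[]
Op 4: conn=44 S1=60 S2=52 S3=22 blocked=[]
Op 5: conn=44 S1=60 S2=67 S3=22 blocked=[]
Op 6: conn=44 S1=80 S2=67 S3=22 blocked=[]
Op 7: conn=25 S1=80 S2=48 S3=22 blocked=[]
Op 8: conn=49 S1=80 S2=48 S3=22 blocked=[]
Op 9: conn=43 S1=74 S2=48 S3=22 blocked=[]
Op 10: conn=29 S1=74 S2=48 S3=8 blocked=[]
Op 11: conn=17 S1=62 S2=48 S3=8 blocked=[]
Op 12: conn=12 S1=62 S2=48 S3=3 blocked=[]
Op 13: conn=12 S1=62 S2=70 S3=3 blocked=[]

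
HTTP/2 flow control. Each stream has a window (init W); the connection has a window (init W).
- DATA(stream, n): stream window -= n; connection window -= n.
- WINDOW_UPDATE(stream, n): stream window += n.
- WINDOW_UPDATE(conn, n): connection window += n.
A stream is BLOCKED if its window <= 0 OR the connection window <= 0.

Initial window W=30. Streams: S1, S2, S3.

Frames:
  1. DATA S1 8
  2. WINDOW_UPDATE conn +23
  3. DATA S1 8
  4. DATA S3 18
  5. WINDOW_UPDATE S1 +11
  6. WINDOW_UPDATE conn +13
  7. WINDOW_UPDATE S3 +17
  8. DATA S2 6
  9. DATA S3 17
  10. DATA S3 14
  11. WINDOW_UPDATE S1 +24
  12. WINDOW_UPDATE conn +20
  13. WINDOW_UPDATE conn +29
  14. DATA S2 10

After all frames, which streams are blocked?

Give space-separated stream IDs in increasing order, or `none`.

Answer: S3

Derivation:
Op 1: conn=22 S1=22 S2=30 S3=30 blocked=[]
Op 2: conn=45 S1=22 S2=30 S3=30 blocked=[]
Op 3: conn=37 S1=14 S2=30 S3=30 blocked=[]
Op 4: conn=19 S1=14 S2=30 S3=12 blocked=[]
Op 5: conn=19 S1=25 S2=30 S3=12 blocked=[]
Op 6: conn=32 S1=25 S2=30 S3=12 blocked=[]
Op 7: conn=32 S1=25 S2=30 S3=29 blocked=[]
Op 8: conn=26 S1=25 S2=24 S3=29 blocked=[]
Op 9: conn=9 S1=25 S2=24 S3=12 blocked=[]
Op 10: conn=-5 S1=25 S2=24 S3=-2 blocked=[1, 2, 3]
Op 11: conn=-5 S1=49 S2=24 S3=-2 blocked=[1, 2, 3]
Op 12: conn=15 S1=49 S2=24 S3=-2 blocked=[3]
Op 13: conn=44 S1=49 S2=24 S3=-2 blocked=[3]
Op 14: conn=34 S1=49 S2=14 S3=-2 blocked=[3]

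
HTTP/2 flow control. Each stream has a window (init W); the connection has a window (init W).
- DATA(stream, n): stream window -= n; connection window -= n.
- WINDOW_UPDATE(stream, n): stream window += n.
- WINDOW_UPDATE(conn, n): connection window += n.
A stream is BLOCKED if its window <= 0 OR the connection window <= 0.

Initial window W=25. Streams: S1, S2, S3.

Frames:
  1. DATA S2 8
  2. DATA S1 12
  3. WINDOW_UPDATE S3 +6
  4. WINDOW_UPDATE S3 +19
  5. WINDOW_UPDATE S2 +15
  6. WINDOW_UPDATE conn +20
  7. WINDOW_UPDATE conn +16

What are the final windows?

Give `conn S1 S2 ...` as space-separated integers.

Op 1: conn=17 S1=25 S2=17 S3=25 blocked=[]
Op 2: conn=5 S1=13 S2=17 S3=25 blocked=[]
Op 3: conn=5 S1=13 S2=17 S3=31 blocked=[]
Op 4: conn=5 S1=13 S2=17 S3=50 blocked=[]
Op 5: conn=5 S1=13 S2=32 S3=50 blocked=[]
Op 6: conn=25 S1=13 S2=32 S3=50 blocked=[]
Op 7: conn=41 S1=13 S2=32 S3=50 blocked=[]

Answer: 41 13 32 50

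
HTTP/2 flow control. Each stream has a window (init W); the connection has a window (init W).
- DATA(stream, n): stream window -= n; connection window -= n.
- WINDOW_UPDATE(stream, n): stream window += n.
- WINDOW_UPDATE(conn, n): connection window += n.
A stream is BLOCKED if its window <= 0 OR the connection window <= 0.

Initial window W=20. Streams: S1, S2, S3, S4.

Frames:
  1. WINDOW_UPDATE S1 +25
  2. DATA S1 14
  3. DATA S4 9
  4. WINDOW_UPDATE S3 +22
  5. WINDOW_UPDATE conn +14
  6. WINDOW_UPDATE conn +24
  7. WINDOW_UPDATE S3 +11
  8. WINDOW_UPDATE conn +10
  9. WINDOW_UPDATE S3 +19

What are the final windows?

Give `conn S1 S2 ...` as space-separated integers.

Op 1: conn=20 S1=45 S2=20 S3=20 S4=20 blocked=[]
Op 2: conn=6 S1=31 S2=20 S3=20 S4=20 blocked=[]
Op 3: conn=-3 S1=31 S2=20 S3=20 S4=11 blocked=[1, 2, 3, 4]
Op 4: conn=-3 S1=31 S2=20 S3=42 S4=11 blocked=[1, 2, 3, 4]
Op 5: conn=11 S1=31 S2=20 S3=42 S4=11 blocked=[]
Op 6: conn=35 S1=31 S2=20 S3=42 S4=11 blocked=[]
Op 7: conn=35 S1=31 S2=20 S3=53 S4=11 blocked=[]
Op 8: conn=45 S1=31 S2=20 S3=53 S4=11 blocked=[]
Op 9: conn=45 S1=31 S2=20 S3=72 S4=11 blocked=[]

Answer: 45 31 20 72 11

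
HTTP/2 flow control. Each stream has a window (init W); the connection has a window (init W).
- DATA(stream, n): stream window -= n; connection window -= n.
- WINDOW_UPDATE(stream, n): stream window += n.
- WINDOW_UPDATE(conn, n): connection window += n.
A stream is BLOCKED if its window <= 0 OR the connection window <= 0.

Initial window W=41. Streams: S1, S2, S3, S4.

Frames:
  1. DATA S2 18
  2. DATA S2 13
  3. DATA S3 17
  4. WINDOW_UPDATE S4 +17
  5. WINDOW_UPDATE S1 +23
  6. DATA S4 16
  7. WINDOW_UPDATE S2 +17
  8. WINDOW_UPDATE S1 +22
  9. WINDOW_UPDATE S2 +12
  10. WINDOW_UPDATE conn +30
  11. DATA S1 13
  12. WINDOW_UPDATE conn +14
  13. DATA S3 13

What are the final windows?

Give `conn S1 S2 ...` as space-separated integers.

Op 1: conn=23 S1=41 S2=23 S3=41 S4=41 blocked=[]
Op 2: conn=10 S1=41 S2=10 S3=41 S4=41 blocked=[]
Op 3: conn=-7 S1=41 S2=10 S3=24 S4=41 blocked=[1, 2, 3, 4]
Op 4: conn=-7 S1=41 S2=10 S3=24 S4=58 blocked=[1, 2, 3, 4]
Op 5: conn=-7 S1=64 S2=10 S3=24 S4=58 blocked=[1, 2, 3, 4]
Op 6: conn=-23 S1=64 S2=10 S3=24 S4=42 blocked=[1, 2, 3, 4]
Op 7: conn=-23 S1=64 S2=27 S3=24 S4=42 blocked=[1, 2, 3, 4]
Op 8: conn=-23 S1=86 S2=27 S3=24 S4=42 blocked=[1, 2, 3, 4]
Op 9: conn=-23 S1=86 S2=39 S3=24 S4=42 blocked=[1, 2, 3, 4]
Op 10: conn=7 S1=86 S2=39 S3=24 S4=42 blocked=[]
Op 11: conn=-6 S1=73 S2=39 S3=24 S4=42 blocked=[1, 2, 3, 4]
Op 12: conn=8 S1=73 S2=39 S3=24 S4=42 blocked=[]
Op 13: conn=-5 S1=73 S2=39 S3=11 S4=42 blocked=[1, 2, 3, 4]

Answer: -5 73 39 11 42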